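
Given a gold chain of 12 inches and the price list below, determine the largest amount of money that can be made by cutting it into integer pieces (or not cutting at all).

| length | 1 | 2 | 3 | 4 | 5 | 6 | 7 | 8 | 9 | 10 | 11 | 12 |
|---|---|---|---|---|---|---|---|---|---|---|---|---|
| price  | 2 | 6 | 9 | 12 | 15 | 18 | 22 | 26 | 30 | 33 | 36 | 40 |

Build v[k] bottom-up: v[k] = max over allowed piece i of (p[i] + v[k−i]).
v[1] = 2
v[2] = max(2+2, 6+0) = 6
v[3] = max(2+6, 6+2, 9+0) = 9
v[4] = max(2+9, 6+6, 9+2, 12+0) = 12
v[5] = max(2+12, 6+9, 9+6, 12+2, 15+0) = 15
v[6] = max(2+15, 6+12, 9+9, 12+6, 15+2, 18+0) = 18
v[7] = max(2+18, 6+15, 9+12, …, 18+2, 22+0) = 22
v[8] = max(2+22, 6+18, 9+15, …, 22+2, 26+0) = 26
v[9] = max(2+26, 6+22, 9+18, …, 26+2, 30+0) = 30
v[10] = max(2+30, 6+26, 9+22, …, 30+2, 33+0) = 33
v[11] = max(2+33, 6+30, 9+26, …, 33+2, 36+0) = 36
v[12] = max(2+36, 6+33, 9+30, …, 36+2, 40+0) = 40
Best is to sell the whole 12-inch piece uncut for $40.

40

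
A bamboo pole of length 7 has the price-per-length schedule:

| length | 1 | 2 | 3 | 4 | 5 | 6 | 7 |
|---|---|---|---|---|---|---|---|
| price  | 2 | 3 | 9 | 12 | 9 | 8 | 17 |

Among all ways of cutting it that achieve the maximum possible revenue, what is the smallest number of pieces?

2

Build r[k] bottom-up: r[k] = max over allowed piece i of (p[i] + r[k−i]).
r[1] = 2
r[2] = max(2+2, 3+0) = 4
r[3] = max(2+4, 3+2, 9+0) = 9
r[4] = max(2+9, 3+4, 9+2, 12+0) = 12
r[5] = max(2+12, 3+9, 9+4, 12+2, 9+0) = 14
r[6] = max(2+14, 3+12, 9+9, 12+4, 9+2, 8+0) = 18
r[7] = max(2+18, 3+14, 9+12, …, 8+2, 17+0) = 21
Maximum revenue is $21.
Now minimize piece count subject to staying optimal: for each k, pieces[k] = 1 + min over i with p[i]+r[k−i]=r[k] of pieces[k−i].
pieces[4] = 1
pieces[5] = 2
pieces[6] = 2
pieces[7] = 2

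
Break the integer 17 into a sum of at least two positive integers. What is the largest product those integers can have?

Define prod[k] = max over 1≤i<k of i · max(k−i, prod[k−i]); the inner max lets the remainder stay uncut if that's better.
Small cases: prod[2]=1, prod[3]=2, prod[4]=4, prod[5]=6, prod[6]=9, prod[7]=12, prod[8]=18, prod[9]=27, prod[10]=36, prod[11]=54.
prod[12] = max(1*54, 2*36, 3*27, …, 10*2, 11*1) = 81
prod[13] = max(1*81, 2*54, 3*36, …, 11*2, 12*1) = 108
prod[14] = max(1*108, 2*81, 3*54, …, 12*2, 13*1) = 162
prod[15] = max(1*162, 2*108, 3*81, …, 13*2, 14*1) = 243
prod[16] = max(1*243, 2*162, 3*108, …, 14*2, 15*1) = 324
prod[17] = max(1*324, 2*243, 3*162, …, 15*2, 16*1) = 486
One optimal split: 3 + 3 + 3 + 3 + 3 + 2; product 3*3*3*3*3*2 = 486.

486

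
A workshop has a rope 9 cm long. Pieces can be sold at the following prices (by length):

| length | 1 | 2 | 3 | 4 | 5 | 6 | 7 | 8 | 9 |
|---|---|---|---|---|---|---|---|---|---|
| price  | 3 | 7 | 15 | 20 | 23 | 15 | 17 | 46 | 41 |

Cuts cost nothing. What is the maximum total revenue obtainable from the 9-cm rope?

49

Let r[k] be the best obtainable value from length k. For each k, try every first piece i and keep the best of price[i] + r[k−i].
r[1] = 3
r[2] = 7
r[3] = 15
r[4] = 20
r[5] = 23  (first piece 1, then r[4]=20)
r[6] = 30  (first piece 3, then r[3]=15)
r[7] = 35  (first piece 3, then r[4]=20)
r[8] = 46
r[9] = 49  (first piece 1, then r[8]=46)
One optimal cutting: 8 + 1 → $46 + $3 = $49.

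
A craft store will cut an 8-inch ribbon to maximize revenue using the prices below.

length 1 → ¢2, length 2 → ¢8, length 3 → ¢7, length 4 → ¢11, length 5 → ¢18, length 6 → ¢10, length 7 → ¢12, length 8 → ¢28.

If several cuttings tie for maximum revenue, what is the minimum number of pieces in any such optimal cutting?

4

Consider every possible first cut. r[k] is the best of p[i]+r[k−i] over all sellable i≤k.
r[1] = 2
r[2] = 8
r[3] = 10  (first piece 1, then r[2]=8)
r[4] = 16  (first piece 2, then r[2]=8)
r[5] = 18  (first piece 1, then r[4]=16)
r[6] = 24  (first piece 2, then r[4]=16)
r[7] = 26  (first piece 1, then r[6]=24)
r[8] = 32  (first piece 2, then r[6]=24)
Maximum revenue is ¢32.
Now minimize piece count subject to staying optimal: for each k, pieces[k] = 1 + min over i with p[i]+r[k−i]=r[k] of pieces[k−i].
pieces[5] = 1
pieces[6] = 3
pieces[7] = 2
pieces[8] = 4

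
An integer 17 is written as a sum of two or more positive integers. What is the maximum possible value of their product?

Define prod[k] = max over 1≤i<k of i · max(k−i, prod[k−i]); the inner max lets the remainder stay uncut if that's better.
prod[2] = 1×max(1,0) = 1×1 = 1
prod[3] = max(1×2, 2×1) = 2
prod[4] = max(1×3, 2×2, 3×1) = 4
prod[5] = max(1×4, 2×3, 3×2, 4×1) = 6
prod[6] = max(1×6, 2×4, 3×3, 4×2, 5×1) = 9
prod[7] = max(1×9, 2×6, 3×4, 4×3, 5×2, 6×1) = 12
prod[8] = max(1×12, 2×9, 3×6, …, 6×2, 7×1) = 18
prod[9] = max(1×18, 2×12, 3×9, …, 7×2, 8×1) = 27
prod[10] = max(1×27, 2×18, 3×12, …, 8×2, 9×1) = 36
prod[11] = max(1×36, 2×27, 3×18, …, 9×2, 10×1) = 54
prod[12] = max(1×54, 2×36, 3×27, …, 10×2, 11×1) = 81
prod[13] = max(1×81, 2×54, 3×36, …, 11×2, 12×1) = 108
prod[14] = max(1×108, 2×81, 3×54, …, 12×2, 13×1) = 162
prod[15] = max(1×162, 2×108, 3×81, …, 13×2, 14×1) = 243
prod[16] = max(1×243, 2×162, 3×108, …, 14×2, 15×1) = 324
prod[17] = max(1×324, 2×243, 3×162, …, 15×2, 16×1) = 486
One optimal split: 3 + 3 + 3 + 3 + 3 + 2; product 3×3×3×3×3×2 = 486.

486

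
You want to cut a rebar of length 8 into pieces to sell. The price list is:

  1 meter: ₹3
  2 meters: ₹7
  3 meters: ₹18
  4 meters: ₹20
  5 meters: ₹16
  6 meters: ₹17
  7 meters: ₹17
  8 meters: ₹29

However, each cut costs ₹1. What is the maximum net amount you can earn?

41

Let net[k] be the best obtainable value from length k. For each k, try every first piece i and keep the best of price[i] + net[k−i] minus the 1 cut fee when i<k.
net[1] = 3
net[2] = 7
net[3] = 18
net[4] = 20  (first piece 1, then net[3]=18)
net[5] = 24  (first piece 2, then net[3]=18)
net[6] = 35  (first piece 3, then net[3]=18)
net[7] = 37  (first piece 1, then net[6]=35)
net[8] = 41  (first piece 2, then net[6]=35)
One optimal plan: pieces 3 + 3 + 2 (2 cuts) → ₹43 − ₹2 = ₹41.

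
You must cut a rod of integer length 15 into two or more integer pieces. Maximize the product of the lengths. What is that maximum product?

Fill f[k] for k=2..15: at each k try every first piece i and multiply by the better of (k−i) uncut or f[k−i].
f[2] = 1×max(1,0) = 1×1 = 1
f[3] = max(1×2, 2×1) = 2
f[4] = max(1×3, 2×2, 3×1) = 4
f[5] = max(1×4, 2×3, 3×2, 4×1) = 6
f[6] = max(1×6, 2×4, 3×3, 4×2, 5×1) = 9
f[7] = max(1×9, 2×6, 3×4, 4×3, 5×2, 6×1) = 12
f[8] = max(1×12, 2×9, 3×6, …, 6×2, 7×1) = 18
f[9] = max(1×18, 2×12, 3×9, …, 7×2, 8×1) = 27
f[10] = max(1×27, 2×18, 3×12, …, 8×2, 9×1) = 36
f[11] = max(1×36, 2×27, 3×18, …, 9×2, 10×1) = 54
f[12] = max(1×54, 2×36, 3×27, …, 10×2, 11×1) = 81
f[13] = max(1×81, 2×54, 3×36, …, 11×2, 12×1) = 108
f[14] = max(1×108, 2×81, 3×54, …, 12×2, 13×1) = 162
f[15] = max(1×162, 2×108, 3×81, …, 13×2, 14×1) = 243
One optimal split: 3 + 3 + 3 + 3 + 3; product 3×3×3×3×3 = 243.

243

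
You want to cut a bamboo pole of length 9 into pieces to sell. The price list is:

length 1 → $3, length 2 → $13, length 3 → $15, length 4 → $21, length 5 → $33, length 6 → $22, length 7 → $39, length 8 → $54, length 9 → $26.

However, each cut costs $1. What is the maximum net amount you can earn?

Build v[k] bottom-up: v[k] = max over allowed piece i of (p[i] + v[k−i]) − 1 per cut.
v[1] = 3
v[2] = 13
v[3] = 15  (first piece 1, then v[2]=13)
v[4] = 25  (first piece 2, then v[2]=13)
v[5] = 33
v[6] = 37  (first piece 2, then v[4]=25)
v[7] = 45  (first piece 2, then v[5]=33)
v[8] = 54
v[9] = 57  (first piece 2, then v[7]=45)
One optimal plan: pieces 5 + 2 + 2 (2 cuts) → $59 − $2 = $57.

57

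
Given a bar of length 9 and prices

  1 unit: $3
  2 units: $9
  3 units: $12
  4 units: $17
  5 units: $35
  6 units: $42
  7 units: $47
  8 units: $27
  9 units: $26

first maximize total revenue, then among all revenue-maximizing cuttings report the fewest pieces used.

Consider every possible first cut. r[k] is the best of p[i]+r[k−i] over all sellable i≤k.
r[1] = 3
r[2] = max(3+3, 9+0) = 9
r[3] = max(3+9, 9+3, 12+0) = 12
r[4] = max(3+12, 9+9, 12+3, 17+0) = 18
r[5] = max(3+18, 9+12, 12+9, 17+3, 35+0) = 35
r[6] = max(3+35, 9+18, 12+12, 17+9, 35+3, 42+0) = 42
r[7] = max(3+42, 9+35, 12+18, …, 42+3, 47+0) = 47
r[8] = max(3+47, 9+42, 12+35, …, 47+3, 27+0) = 51
r[9] = max(3+51, 9+47, 12+42, …, 27+3, 26+0) = 56
Maximum revenue is $56.
Now minimize piece count subject to staying optimal: for each k, pieces[k] = 1 + min over i with p[i]+r[k−i]=r[k] of pieces[k−i].
pieces[6] = 1
pieces[7] = 1
pieces[8] = 2
pieces[9] = 2

2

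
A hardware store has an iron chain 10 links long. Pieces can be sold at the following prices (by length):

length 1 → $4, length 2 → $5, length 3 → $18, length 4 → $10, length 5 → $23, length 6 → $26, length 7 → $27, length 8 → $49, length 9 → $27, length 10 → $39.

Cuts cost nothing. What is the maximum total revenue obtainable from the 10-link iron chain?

58

Build R[k] bottom-up: R[k] = max over allowed piece i of (p[i] + R[k−i]).
R[1] = 4
R[2] = max(4+4, 5+0) = 8
R[3] = max(4+8, 5+4, 18+0) = 18
R[4] = max(4+18, 5+8, 18+4, 10+0) = 22
R[5] = max(4+22, 5+18, 18+8, 10+4, 23+0) = 26
R[6] = max(4+26, 5+22, 18+18, 10+8, 23+4, 26+0) = 36
R[7] = max(4+36, 5+26, 18+22, …, 26+4, 27+0) = 40
R[8] = max(4+40, 5+36, 18+26, …, 27+4, 49+0) = 49
R[9] = max(4+49, 5+40, 18+36, …, 49+4, 27+0) = 54
R[10] = max(4+54, 5+49, 18+40, …, 27+4, 39+0) = 58
One optimal cutting: 3 + 3 + 3 + 1 → $18 + $18 + $18 + $4 = $58.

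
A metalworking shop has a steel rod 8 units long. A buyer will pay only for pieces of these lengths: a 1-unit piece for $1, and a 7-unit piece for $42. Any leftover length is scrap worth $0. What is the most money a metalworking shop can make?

Consider every possible first cut. best[k] is the best of p[i]+best[k−i] over all sellable i≤k.
best[1] = 1
best[2] = 2  (first piece 1, then best[1]=1)
best[3] = 3  (first piece 1, then best[2]=2)
best[4] = 4  (first piece 1, then best[3]=3)
best[5] = 5  (first piece 1, then best[4]=4)
best[6] = 6  (first piece 1, then best[5]=5)
best[7] = max(1+6, 42+0) = 42
best[8] = max(1+42, 42+1) = 43
One optimal cutting: 7 + 1 → $43.

43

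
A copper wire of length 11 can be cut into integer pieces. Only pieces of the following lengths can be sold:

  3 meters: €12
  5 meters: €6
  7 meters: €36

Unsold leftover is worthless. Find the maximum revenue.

48

Consider every possible first cut. r[k] is the best of p[i]+r[k−i] over all sellable i≤k.
r[1] = 0
r[2] = 0
r[3] = 12
r[4] = 12
r[5] = max(12+0, 6+0) = 12
r[6] = max(12+12, 6+0) = 24
r[7] = max(12+12, 6+0, 36+0) = 36
r[8] = max(12+12, 6+12, 36+0) = 36
r[9] = max(12+24, 6+12, 36+0) = 36
r[10] = max(12+36, 6+12, 36+12) = 48
r[11] = max(12+36, 6+24, 36+12) = 48
One optimal cutting: pieces 7 + 3 with 1 meter of scrap → €48.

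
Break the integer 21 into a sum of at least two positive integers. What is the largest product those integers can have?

2187

Define f[k] = max over 1≤i<k of i · max(k−i, f[k−i]); the inner max lets the remainder stay uncut if that's better.
Small cases: f[2]=1, f[3]=2, f[4]=4, f[5]=6, f[6]=9, f[7]=12, f[8]=18, f[9]=27, f[10]=36, f[11]=54, f[12]=81, f[13]=108, f[14]=162, f[15]=243, f[16]=324.
f[17] = 2×max(15,243) = 2×243 = 486
f[18] = 3×max(15,243) = 3×243 = 729
f[19] = 2×max(17,486) = 2×486 = 972
f[20] = 2×max(18,729) = 2×729 = 1458
f[21] = 3×max(18,729) = 3×729 = 2187
One optimal split: 3 + 3 + 3 + 3 + 3 + 3 + 3; product 3×3×3×3×3×3×3 = 2187.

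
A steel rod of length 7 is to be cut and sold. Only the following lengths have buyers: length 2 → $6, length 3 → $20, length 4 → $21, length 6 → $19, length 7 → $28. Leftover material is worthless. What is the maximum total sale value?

Let best[k] be the best obtainable value from length k. For each k, try every first piece i and keep the best of price[i] + best[k−i].
best[1] = 0
best[2] = 6
best[3] = max(6+0, 20+0) = 20
best[4] = max(6+6, 20+0, 21+0) = 21
best[5] = max(6+20, 20+6, 21+0) = 26
best[6] = max(6+21, 20+20, 21+6, 19+0) = 40
best[7] = max(6+26, 20+21, 21+20, 19+0, 28+0) = 41
One optimal cutting: 4 + 3 → $41.

41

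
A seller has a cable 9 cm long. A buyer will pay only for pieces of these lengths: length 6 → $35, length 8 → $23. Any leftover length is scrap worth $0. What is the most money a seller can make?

Build f[k] bottom-up: f[k] = max over allowed piece i of (p[i] + f[k−i]).
f[1] = 0
f[2] = 0
f[3] = 0
f[4] = 0
f[5] = 0
f[6] = 35
f[7] = 35
f[8] = max(35+0, 23+0) = 35
f[9] = max(35+0, 23+0) = 35
One optimal cutting: pieces 6 with 3 cm of scrap → $35.

35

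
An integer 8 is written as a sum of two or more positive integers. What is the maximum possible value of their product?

Fill prod[k] for k=2..8: at each k try every first piece i and multiply by the better of (k−i) uncut or prod[k−i].
prod[2] = 1×max(1,0) = 1×1 = 1
prod[3] = max(1×2, 2×1) = 2
prod[4] = max(1×3, 2×2, 3×1) = 4
prod[5] = max(1×4, 2×3, 3×2, 4×1) = 6
prod[6] = max(1×6, 2×4, 3×3, 4×2, 5×1) = 9
prod[7] = max(1×9, 2×6, 3×4, 4×3, 5×2, 6×1) = 12
prod[8] = max(1×12, 2×9, 3×6, …, 6×2, 7×1) = 18
One optimal split: 3 + 3 + 2; product 3×3×2 = 18.

18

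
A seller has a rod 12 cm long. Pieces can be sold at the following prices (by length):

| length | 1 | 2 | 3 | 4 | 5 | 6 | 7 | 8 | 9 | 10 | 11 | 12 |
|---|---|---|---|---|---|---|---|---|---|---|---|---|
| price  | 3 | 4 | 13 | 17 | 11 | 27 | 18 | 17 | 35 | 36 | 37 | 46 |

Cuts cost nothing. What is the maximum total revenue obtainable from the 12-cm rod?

54

Let R[k] be the best obtainable value from length k. For each k, try every first piece i and keep the best of price[i] + R[k−i].
R[1] = 3
R[2] = 6  (first piece 1, then R[1]=3)
R[3] = 13
R[4] = 17
R[5] = 20  (first piece 1, then R[4]=17)
R[6] = 27
R[7] = 30  (first piece 1, then R[6]=27)
R[8] = 34  (first piece 4, then R[4]=17)
R[9] = 40  (first piece 3, then R[6]=27)
R[10] = 44  (first piece 4, then R[6]=27)
R[11] = 47  (first piece 1, then R[10]=44)
R[12] = 54  (first piece 6, then R[6]=27)
One optimal cutting: 6 + 6 → €27 + €27 = €54.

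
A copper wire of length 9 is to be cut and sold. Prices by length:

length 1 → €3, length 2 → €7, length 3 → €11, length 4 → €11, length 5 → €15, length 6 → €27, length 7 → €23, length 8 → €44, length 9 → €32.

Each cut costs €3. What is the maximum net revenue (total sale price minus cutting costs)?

44

Consider every possible first cut. net[k] is the best of p[i]+net[k−i] over all sellable i≤k, charging 3 whenever i<k.
net[1] = 3
net[2] = max(3+3-3, 7+0) = 7
net[3] = max(3+7-3, 7+3-3, 11+0) = 11
net[4] = max(3+11-3, 7+7-3, 11+3-3, 11+0) = 11
net[5] = max(3+11-3, 7+11-3, 11+7-3, 11+3-3, 15+0) = 15
net[6] = max(3+15-3, 7+11-3, 11+11-3, 11+7-3, 15+3-3, 27+0) = 27
net[7] = max(3+27-3, 7+15-3, 11+11-3, …, 27+3-3, 23+0) = 27
net[8] = max(3+27-3, 7+27-3, 11+15-3, …, 23+3-3, 44+0) = 44
net[9] = max(3+44-3, 7+27-3, 11+27-3, …, 44+3-3, 32+0) = 44
One optimal plan: pieces 8 + 1 (1 cut) → €47 − €3 = €44.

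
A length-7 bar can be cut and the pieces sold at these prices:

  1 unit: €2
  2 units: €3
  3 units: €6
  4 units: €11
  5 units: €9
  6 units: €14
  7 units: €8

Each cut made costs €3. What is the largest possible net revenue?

14

Build r[k] bottom-up: r[k] = max over allowed piece i of (p[i] + r[k−i]) − 3 per cut.
r[1] = 2
r[2] = 3
r[3] = 6
r[4] = 11
r[5] = 10  (first piece 1, then r[4]=11)
r[6] = 14
r[7] = 14  (first piece 3, then r[4]=11)
One optimal plan: pieces 4 + 3 (1 cut) → €17 − €3 = €14.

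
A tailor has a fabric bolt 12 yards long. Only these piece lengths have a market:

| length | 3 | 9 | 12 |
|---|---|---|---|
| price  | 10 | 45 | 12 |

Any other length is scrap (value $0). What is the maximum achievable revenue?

55

Consider every possible first cut. r[k] is the best of p[i]+r[k−i] over all sellable i≤k.
r[1] = 0
r[2] = 0
r[3] = 10
r[4] = 10
r[5] = 10
r[6] = 20  (first piece 3, then r[3]=10)
r[7] = 20
r[8] = 20
r[9] = 45
r[10] = 45
r[11] = 45
r[12] = 55  (first piece 3, then r[9]=45)
One optimal cutting: 9 + 3 → $55.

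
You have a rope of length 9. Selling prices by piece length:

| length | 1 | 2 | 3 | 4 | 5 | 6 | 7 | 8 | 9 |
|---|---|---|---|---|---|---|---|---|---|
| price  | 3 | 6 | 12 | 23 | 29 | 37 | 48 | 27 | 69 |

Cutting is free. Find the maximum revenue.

Consider every possible first cut. v[k] is the best of p[i]+v[k−i] over all sellable i≤k.
v[1] = 3
v[2] = max(3+3, 6+0) = 6
v[3] = max(3+6, 6+3, 12+0) = 12
v[4] = max(3+12, 6+6, 12+3, 23+0) = 23
v[5] = max(3+23, 6+12, 12+6, 23+3, 29+0) = 29
v[6] = max(3+29, 6+23, 12+12, 23+6, 29+3, 37+0) = 37
v[7] = max(3+37, 6+29, 12+23, …, 37+3, 48+0) = 48
v[8] = max(3+48, 6+37, 12+29, …, 48+3, 27+0) = 51
v[9] = max(3+51, 6+48, 12+37, …, 27+3, 69+0) = 69
Best is to sell the whole 9-cm piece uncut for 69.

69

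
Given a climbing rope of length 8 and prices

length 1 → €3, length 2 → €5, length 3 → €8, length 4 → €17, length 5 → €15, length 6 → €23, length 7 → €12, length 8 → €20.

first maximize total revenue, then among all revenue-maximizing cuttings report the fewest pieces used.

Consider every possible first cut. r[k] is the best of p[i]+r[k−i] over all sellable i≤k.
r[1] = 3
r[2] = max(3+3, 5+0) = 6
r[3] = max(3+6, 5+3, 8+0) = 9
r[4] = max(3+9, 5+6, 8+3, 17+0) = 17
r[5] = max(3+17, 5+9, 8+6, 17+3, 15+0) = 20
r[6] = max(3+20, 5+17, 8+9, 17+6, 15+3, 23+0) = 23
r[7] = max(3+23, 5+20, 8+17, …, 23+3, 12+0) = 26
r[8] = max(3+26, 5+23, 8+20, …, 12+3, 20+0) = 34
Maximum revenue is €34.
Now minimize piece count subject to staying optimal: for each k, pieces[k] = 1 + min over i with p[i]+r[k−i]=r[k] of pieces[k−i].
pieces[5] = 2
pieces[6] = 1
pieces[7] = 2
pieces[8] = 2

2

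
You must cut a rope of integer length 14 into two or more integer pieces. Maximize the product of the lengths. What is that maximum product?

Define f[k] = max over 1≤i<k of i · max(k−i, f[k−i]); the inner max lets the remainder stay uncut if that's better.
f[2] = 1·max(1,0) = 1·1 = 1
f[3] = 1·max(2,1) = 1·2 = 2
f[4] = 2·max(2,1) = 2·2 = 4
f[5] = 2·max(3,2) = 2·3 = 6
f[6] = 3·max(3,2) = 3·3 = 9
f[7] = 2·max(5,6) = 2·6 = 12
f[8] = 2·max(6,9) = 2·9 = 18
f[9] = 3·max(6,9) = 3·9 = 27
f[10] = 2·max(8,18) = 2·18 = 36
f[11] = 2·max(9,27) = 2·27 = 54
f[12] = 3·max(9,27) = 3·27 = 81
f[13] = 2·max(11,54) = 2·54 = 108
f[14] = 2·max(12,81) = 2·81 = 162
One optimal split: 3 + 3 + 3 + 3 + 2; product 3·3·3·3·2 = 162.

162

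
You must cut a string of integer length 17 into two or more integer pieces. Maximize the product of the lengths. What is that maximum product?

486

Define m[k] = max over 1≤i<k of i · max(k−i, m[k−i]); the inner max lets the remainder stay uncut if that's better.
m[2] = 1×max(1,0) = 1×1 = 1
m[3] = max(1×2, 2×1) = 2
m[4] = max(1×3, 2×2, 3×1) = 4
m[5] = max(1×4, 2×3, 3×2, 4×1) = 6
m[6] = max(1×6, 2×4, 3×3, 4×2, 5×1) = 9
m[7] = max(1×9, 2×6, 3×4, 4×3, 5×2, 6×1) = 12
m[8] = max(1×12, 2×9, 3×6, …, 6×2, 7×1) = 18
m[9] = max(1×18, 2×12, 3×9, …, 7×2, 8×1) = 27
m[10] = max(1×27, 2×18, 3×12, …, 8×2, 9×1) = 36
m[11] = max(1×36, 2×27, 3×18, …, 9×2, 10×1) = 54
m[12] = max(1×54, 2×36, 3×27, …, 10×2, 11×1) = 81
m[13] = max(1×81, 2×54, 3×36, …, 11×2, 12×1) = 108
m[14] = max(1×108, 2×81, 3×54, …, 12×2, 13×1) = 162
m[15] = max(1×162, 2×108, 3×81, …, 13×2, 14×1) = 243
m[16] = max(1×243, 2×162, 3×108, …, 14×2, 15×1) = 324
m[17] = max(1×324, 2×243, 3×162, …, 15×2, 16×1) = 486
One optimal split: 3 + 3 + 3 + 3 + 3 + 2; product 3×3×3×3×3×2 = 486.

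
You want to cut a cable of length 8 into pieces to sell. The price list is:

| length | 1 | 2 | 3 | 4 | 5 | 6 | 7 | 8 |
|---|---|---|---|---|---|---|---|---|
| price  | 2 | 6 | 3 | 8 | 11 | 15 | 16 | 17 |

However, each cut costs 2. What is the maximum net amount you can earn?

19

Consider every possible first cut. v[k] is the best of p[i]+v[k−i] over all sellable i≤k, charging 2 whenever i<k.
v[1] = 2
v[2] = 6
v[3] = 6  (first piece 1, then v[2]=6)
v[4] = 10  (first piece 2, then v[2]=6)
v[5] = 11
v[6] = 15
v[7] = 16
v[8] = 19  (first piece 2, then v[6]=15)
One optimal plan: pieces 6 + 2 (1 cut) → 21 − 2 = 19.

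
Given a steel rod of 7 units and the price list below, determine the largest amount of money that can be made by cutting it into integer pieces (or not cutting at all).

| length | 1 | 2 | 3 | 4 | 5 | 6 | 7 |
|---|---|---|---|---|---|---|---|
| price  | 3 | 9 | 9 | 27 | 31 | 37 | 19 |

Build v[k] bottom-up: v[k] = max over allowed piece i of (p[i] + v[k−i]).
v[1] = 3
v[2] = max(3+3, 9+0) = 9
v[3] = max(3+9, 9+3, 9+0) = 12
v[4] = max(3+12, 9+9, 9+3, 27+0) = 27
v[5] = max(3+27, 9+12, 9+9, 27+3, 31+0) = 31
v[6] = max(3+31, 9+27, 9+12, 27+9, 31+3, 37+0) = 37
v[7] = max(3+37, 9+31, 9+27, …, 37+3, 19+0) = 40
One optimal cutting: 6 + 1 → $37 + $3 = $40.

40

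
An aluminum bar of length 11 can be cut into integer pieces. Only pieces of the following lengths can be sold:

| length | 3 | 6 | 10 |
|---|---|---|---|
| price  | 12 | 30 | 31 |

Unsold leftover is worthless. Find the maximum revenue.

Build f[k] bottom-up: f[k] = max over allowed piece i of (p[i] + f[k−i]).
f[1] = 0
f[2] = 0
f[3] = 12
f[4] = 12
f[5] = 12
f[6] = 30
f[7] = 30
f[8] = 30
f[9] = 42  (first piece 3, then f[6]=30)
f[10] = 42
f[11] = 42
One optimal cutting: pieces 6 + 3 with 2 cm of scrap → $42.

42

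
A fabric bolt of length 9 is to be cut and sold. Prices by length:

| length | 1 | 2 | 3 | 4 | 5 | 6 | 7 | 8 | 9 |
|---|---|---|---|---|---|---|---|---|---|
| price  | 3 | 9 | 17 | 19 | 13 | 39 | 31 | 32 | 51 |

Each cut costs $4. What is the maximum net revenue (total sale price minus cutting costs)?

Consider every possible first cut. v[k] is the best of p[i]+v[k−i] over all sellable i≤k, charging 4 whenever i<k.
v[1] = 3
v[2] = max(3+3-4, 9+0) = 9
v[3] = max(3+9-4, 9+3-4, 17+0) = 17
v[4] = max(3+17-4, 9+9-4, 17+3-4, 19+0) = 19
v[5] = max(3+19-4, 9+17-4, 17+9-4, 19+3-4, 13+0) = 22
v[6] = max(3+22-4, 9+19-4, 17+17-4, 19+9-4, 13+3-4, 39+0) = 39
v[7] = max(3+39-4, 9+22-4, 17+19-4, …, 39+3-4, 31+0) = 38
v[8] = max(3+38-4, 9+39-4, 17+22-4, …, 31+3-4, 32+0) = 44
v[9] = max(3+44-4, 9+38-4, 17+39-4, …, 32+3-4, 51+0) = 52
One optimal plan: pieces 6 + 3 (1 cut) → $56 − $4 = $52.

52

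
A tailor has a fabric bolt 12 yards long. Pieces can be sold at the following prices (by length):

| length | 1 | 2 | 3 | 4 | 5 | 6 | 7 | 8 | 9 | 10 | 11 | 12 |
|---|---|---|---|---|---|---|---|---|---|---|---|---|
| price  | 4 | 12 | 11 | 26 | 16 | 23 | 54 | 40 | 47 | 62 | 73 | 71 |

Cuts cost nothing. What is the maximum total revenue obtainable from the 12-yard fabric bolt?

84

Let r[k] be the best obtainable value from length k. For each k, try every first piece i and keep the best of price[i] + r[k−i].
r[1] = 4
r[2] = 12
r[3] = 16  (first piece 1, then r[2]=12)
r[4] = 26
r[5] = 30  (first piece 1, then r[4]=26)
r[6] = 38  (first piece 2, then r[4]=26)
r[7] = 54
r[8] = 58  (first piece 1, then r[7]=54)
r[9] = 66  (first piece 2, then r[7]=54)
r[10] = 70  (first piece 1, then r[9]=66)
r[11] = 80  (first piece 4, then r[7]=54)
r[12] = 84  (first piece 1, then r[11]=80)
One optimal cutting: 7 + 4 + 1 → $54 + $26 + $4 = $84.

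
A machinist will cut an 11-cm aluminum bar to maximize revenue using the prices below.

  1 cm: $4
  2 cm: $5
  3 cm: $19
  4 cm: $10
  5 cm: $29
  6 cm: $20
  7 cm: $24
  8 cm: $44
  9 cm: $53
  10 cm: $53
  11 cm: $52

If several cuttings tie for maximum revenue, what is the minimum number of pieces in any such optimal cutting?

3

Build r[k] bottom-up: r[k] = max over allowed piece i of (p[i] + r[k−i]).
r[1] = 4
r[2] = 8  (first piece 1, then r[1]=4)
r[3] = 19
r[4] = 23  (first piece 1, then r[3]=19)
r[5] = 29
r[6] = 38  (first piece 3, then r[3]=19)
r[7] = 42  (first piece 1, then r[6]=38)
r[8] = 48  (first piece 3, then r[5]=29)
r[9] = 57  (first piece 3, then r[6]=38)
r[10] = 61  (first piece 1, then r[9]=57)
r[11] = 67  (first piece 3, then r[8]=48)
Maximum revenue is $67.
Now minimize piece count subject to staying optimal: for each k, pieces[k] = 1 + min over i with p[i]+r[k−i]=r[k] of pieces[k−i].
pieces[8] = 2
pieces[9] = 3
pieces[10] = 4
pieces[11] = 3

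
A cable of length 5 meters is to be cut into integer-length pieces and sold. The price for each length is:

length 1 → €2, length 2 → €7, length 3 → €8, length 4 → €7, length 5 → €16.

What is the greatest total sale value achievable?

16

Let r[k] be the best obtainable value from length k. For each k, try every first piece i and keep the best of price[i] + r[k−i].
r[1] = 2
r[2] = 7
r[3] = 9  (first piece 1, then r[2]=7)
r[4] = 14  (first piece 2, then r[2]=7)
r[5] = 16  (first piece 1, then r[4]=14)
One optimal cutting: 2 + 2 + 1 → €7 + €7 + €2 = €16.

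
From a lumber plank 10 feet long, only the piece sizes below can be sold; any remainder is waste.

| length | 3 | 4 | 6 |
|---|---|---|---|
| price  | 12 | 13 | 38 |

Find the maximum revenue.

51

Build r[k] bottom-up: r[k] = max over allowed piece i of (p[i] + r[k−i]).
r[1] = 0
r[2] = 0
r[3] = 12
r[4] = 13
r[5] = 13
r[6] = 38
r[7] = 38
r[8] = 38
r[9] = 50  (first piece 3, then r[6]=38)
r[10] = 51  (first piece 4, then r[6]=38)
One optimal cutting: 6 + 4 → $51.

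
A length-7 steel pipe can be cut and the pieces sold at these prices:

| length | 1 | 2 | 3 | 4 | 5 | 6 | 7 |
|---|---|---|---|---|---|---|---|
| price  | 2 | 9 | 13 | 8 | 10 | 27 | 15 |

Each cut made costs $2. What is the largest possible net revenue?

27

Let net[k] be the best obtainable value from length k. For each k, try every first piece i and keep the best of price[i] + net[k−i] minus the 2 cut fee when i<k.
net[1] = 2
net[2] = max(2+2-2, 9+0) = 9
net[3] = max(2+9-2, 9+2-2, 13+0) = 13
net[4] = max(2+13-2, 9+9-2, 13+2-2, 8+0) = 16
net[5] = max(2+16-2, 9+13-2, 13+9-2, 8+2-2, 10+0) = 20
net[6] = max(2+20-2, 9+16-2, 13+13-2, 8+9-2, 10+2-2, 27+0) = 27
net[7] = max(2+27-2, 9+20-2, 13+16-2, …, 27+2-2, 15+0) = 27
One optimal plan: pieces 6 + 1 (1 cut) → $29 − $2 = $27.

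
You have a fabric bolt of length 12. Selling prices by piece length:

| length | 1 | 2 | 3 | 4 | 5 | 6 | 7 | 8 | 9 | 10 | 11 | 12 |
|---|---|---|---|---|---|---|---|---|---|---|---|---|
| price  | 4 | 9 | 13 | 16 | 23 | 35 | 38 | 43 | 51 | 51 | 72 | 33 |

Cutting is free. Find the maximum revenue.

76

Build R[k] bottom-up: R[k] = max over allowed piece i of (p[i] + R[k−i]).
R[1] = 4
R[2] = max(4+4, 9+0) = 9
R[3] = max(4+9, 9+4, 13+0) = 13
R[4] = max(4+13, 9+9, 13+4, 16+0) = 18
R[5] = max(4+18, 9+13, 13+9, 16+4, 23+0) = 23
R[6] = max(4+23, 9+18, 13+13, 16+9, 23+4, 35+0) = 35
R[7] = max(4+35, 9+23, 13+18, …, 35+4, 38+0) = 39
R[8] = max(4+39, 9+35, 13+23, …, 38+4, 43+0) = 44
R[9] = max(4+44, 9+39, 13+35, …, 43+4, 51+0) = 51
R[10] = max(4+51, 9+44, 13+39, …, 51+4, 51+0) = 55
R[11] = max(4+55, 9+51, 13+44, …, 51+4, 72+0) = 72
R[12] = max(4+72, 9+55, 13+51, …, 72+4, 33+0) = 76
One optimal cutting: 11 + 1 → $72 + $4 = $76.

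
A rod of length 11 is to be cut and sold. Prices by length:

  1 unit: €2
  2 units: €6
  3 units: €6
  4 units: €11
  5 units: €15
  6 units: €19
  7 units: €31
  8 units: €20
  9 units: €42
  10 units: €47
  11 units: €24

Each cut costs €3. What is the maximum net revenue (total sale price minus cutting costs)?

46

Consider every possible first cut. v[k] is the best of p[i]+v[k−i] over all sellable i≤k, charging 3 whenever i<k.
v[1] = 2
v[2] = max(2+2-3, 6+0) = 6
v[3] = max(2+6-3, 6+2-3, 6+0) = 6
v[4] = max(2+6-3, 6+6-3, 6+2-3, 11+0) = 11
v[5] = max(2+11-3, 6+6-3, 6+6-3, 11+2-3, 15+0) = 15
v[6] = max(2+15-3, 6+11-3, 6+6-3, 11+6-3, 15+2-3, 19+0) = 19
v[7] = max(2+19-3, 6+15-3, 6+11-3, …, 19+2-3, 31+0) = 31
v[8] = max(2+31-3, 6+19-3, 6+15-3, …, 31+2-3, 20+0) = 30
v[9] = max(2+30-3, 6+31-3, 6+19-3, …, 20+2-3, 42+0) = 42
v[10] = max(2+42-3, 6+30-3, 6+31-3, …, 42+2-3, 47+0) = 47
v[11] = max(2+47-3, 6+42-3, 6+30-3, …, 47+2-3, 24+0) = 46
One optimal plan: pieces 10 + 1 (1 cut) → €49 − €3 = €46.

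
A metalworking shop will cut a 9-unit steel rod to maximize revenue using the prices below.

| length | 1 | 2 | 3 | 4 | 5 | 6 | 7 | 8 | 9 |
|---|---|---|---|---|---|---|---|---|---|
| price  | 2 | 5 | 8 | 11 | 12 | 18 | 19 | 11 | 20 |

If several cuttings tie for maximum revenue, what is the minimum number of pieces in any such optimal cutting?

Consider every possible first cut. r[k] is the best of p[i]+r[k−i] over all sellable i≤k.
r[1] = 2
r[2] = max(2+2, 5+0) = 5
r[3] = max(2+5, 5+2, 8+0) = 8
r[4] = max(2+8, 5+5, 8+2, 11+0) = 11
r[5] = max(2+11, 5+8, 8+5, 11+2, 12+0) = 13
r[6] = max(2+13, 5+11, 8+8, 11+5, 12+2, 18+0) = 18
r[7] = max(2+18, 5+13, 8+11, …, 18+2, 19+0) = 20
r[8] = max(2+20, 5+18, 8+13, …, 19+2, 11+0) = 23
r[9] = max(2+23, 5+20, 8+18, …, 11+2, 20+0) = 26
Maximum revenue is $26.
Now minimize piece count subject to staying optimal: for each k, pieces[k] = 1 + min over i with p[i]+r[k−i]=r[k] of pieces[k−i].
pieces[6] = 1
pieces[7] = 2
pieces[8] = 2
pieces[9] = 2

2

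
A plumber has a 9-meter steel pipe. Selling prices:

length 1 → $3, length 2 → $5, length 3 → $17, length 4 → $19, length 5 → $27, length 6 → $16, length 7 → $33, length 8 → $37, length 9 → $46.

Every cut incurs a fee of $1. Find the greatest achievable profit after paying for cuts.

Build net[k] bottom-up: net[k] = max over allowed piece i of (p[i] + net[k−i]) − 1 per cut.
net[1] = 3
net[2] = max(3+3-1, 5+0) = 5
net[3] = max(3+5-1, 5+3-1, 17+0) = 17
net[4] = max(3+17-1, 5+5-1, 17+3-1, 19+0) = 19
net[5] = max(3+19-1, 5+17-1, 17+5-1, 19+3-1, 27+0) = 27
net[6] = max(3+27-1, 5+19-1, 17+17-1, 19+5-1, 27+3-1, 16+0) = 33
net[7] = max(3+33-1, 5+27-1, 17+19-1, …, 16+3-1, 33+0) = 35
net[8] = max(3+35-1, 5+33-1, 17+27-1, …, 33+3-1, 37+0) = 43
net[9] = max(3+43-1, 5+35-1, 17+33-1, …, 37+3-1, 46+0) = 49
One optimal plan: pieces 3 + 3 + 3 (2 cuts) → $51 − $2 = $49.

49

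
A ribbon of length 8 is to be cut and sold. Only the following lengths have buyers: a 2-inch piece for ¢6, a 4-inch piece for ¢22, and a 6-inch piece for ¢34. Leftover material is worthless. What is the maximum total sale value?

44

Consider every possible first cut. best[k] is the best of p[i]+best[k−i] over all sellable i≤k.
best[1] = 0
best[2] = 6
best[3] = 6
best[4] = 22
best[5] = 22
best[6] = 34
best[7] = 34
best[8] = 44  (first piece 4, then best[4]=22)
One optimal cutting: 4 + 4 → ¢44.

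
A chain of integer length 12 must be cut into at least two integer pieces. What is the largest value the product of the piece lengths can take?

Let prod[k] be the best product for length k (with at least one cut). For each first piece i, the rest contributes max(k−i, prod[k−i]).
prod[2] = 1·max(1,0) = 1·1 = 1
prod[3] = 1·max(2,1) = 1·2 = 2
prod[4] = 2·max(2,1) = 2·2 = 4
prod[5] = 2·max(3,2) = 2·3 = 6
prod[6] = 3·max(3,2) = 3·3 = 9
prod[7] = 2·max(5,6) = 2·6 = 12
prod[8] = 2·max(6,9) = 2·9 = 18
prod[9] = 3·max(6,9) = 3·9 = 27
prod[10] = 2·max(8,18) = 2·18 = 36
prod[11] = 2·max(9,27) = 2·27 = 54
prod[12] = 3·max(9,27) = 3·27 = 81
One optimal split: 3 + 3 + 3 + 3; product 3·3·3·3 = 81.

81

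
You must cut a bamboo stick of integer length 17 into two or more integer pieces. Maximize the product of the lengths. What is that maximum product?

Fill f[k] for k=2..17: at each k try every first piece i and multiply by the better of (k−i) uncut or f[k−i].
f[2] = 1*max(1,0) = 1*1 = 1
f[3] = 1*max(2,1) = 1*2 = 2
f[4] = 2*max(2,1) = 2*2 = 4
f[5] = 2*max(3,2) = 2*3 = 6
f[6] = 3*max(3,2) = 3*3 = 9
f[7] = 2*max(5,6) = 2*6 = 12
f[8] = 2*max(6,9) = 2*9 = 18
f[9] = 3*max(6,9) = 3*9 = 27
f[10] = 2*max(8,18) = 2*18 = 36
f[11] = 2*max(9,27) = 2*27 = 54
f[12] = 3*max(9,27) = 3*27 = 81
f[13] = 2*max(11,54) = 2*54 = 108
f[14] = 2*max(12,81) = 2*81 = 162
f[15] = 3*max(12,81) = 3*81 = 243
f[16] = 2*max(14,162) = 2*162 = 324
f[17] = 2*max(15,243) = 2*243 = 486
One optimal split: 3 + 3 + 3 + 3 + 3 + 2; product 3*3*3*3*3*2 = 486.

486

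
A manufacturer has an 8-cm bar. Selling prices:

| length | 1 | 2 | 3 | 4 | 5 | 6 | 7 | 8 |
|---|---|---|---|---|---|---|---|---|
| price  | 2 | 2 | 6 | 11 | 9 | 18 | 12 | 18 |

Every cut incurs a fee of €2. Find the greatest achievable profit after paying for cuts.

Build v[k] bottom-up: v[k] = max over allowed piece i of (p[i] + v[k−i]) − 2 per cut.
v[1] = 2
v[2] = max(2+2-2, 2+0) = 2
v[3] = max(2+2-2, 2+2-2, 6+0) = 6
v[4] = max(2+6-2, 2+2-2, 6+2-2, 11+0) = 11
v[5] = max(2+11-2, 2+6-2, 6+2-2, 11+2-2, 9+0) = 11
v[6] = max(2+11-2, 2+11-2, 6+6-2, 11+2-2, 9+2-2, 18+0) = 18
v[7] = max(2+18-2, 2+11-2, 6+11-2, …, 18+2-2, 12+0) = 18
v[8] = max(2+18-2, 2+18-2, 6+11-2, …, 12+2-2, 18+0) = 20
One optimal plan: pieces 4 + 4 (1 cut) → €22 − €2 = €20.

20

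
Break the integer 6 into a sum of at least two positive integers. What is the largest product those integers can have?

9

Let f[k] be the best product for length k (with at least one cut). For each first piece i, the rest contributes max(k−i, f[k−i]).
f[2] = 1·max(1,0) = 1·1 = 1
f[3] = max(1·2, 2·1) = 2
f[4] = max(1·3, 2·2, 3·1) = 4
f[5] = max(1·4, 2·3, 3·2, 4·1) = 6
f[6] = max(1·6, 2·4, 3·3, 4·2, 5·1) = 9
One optimal split: 3 + 3; product 3·3 = 9.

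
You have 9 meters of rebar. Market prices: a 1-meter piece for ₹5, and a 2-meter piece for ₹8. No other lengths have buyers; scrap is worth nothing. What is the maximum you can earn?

45

Let best[k] be the best obtainable value from length k. For each k, try every first piece i and keep the best of price[i] + best[k−i].
best[1] = 5
best[2] = 10  (first piece 1, then best[1]=5)
best[3] = 15  (first piece 1, then best[2]=10)
best[4] = 20  (first piece 1, then best[3]=15)
best[5] = 25  (first piece 1, then best[4]=20)
best[6] = 30  (first piece 1, then best[5]=25)
best[7] = 35  (first piece 1, then best[6]=30)
best[8] = 40  (first piece 1, then best[7]=35)
best[9] = 45  (first piece 1, then best[8]=40)
One optimal cutting: 1 + 1 + 1 + 1 + 1 + 1 + 1 + 1 + 1 → ₹45.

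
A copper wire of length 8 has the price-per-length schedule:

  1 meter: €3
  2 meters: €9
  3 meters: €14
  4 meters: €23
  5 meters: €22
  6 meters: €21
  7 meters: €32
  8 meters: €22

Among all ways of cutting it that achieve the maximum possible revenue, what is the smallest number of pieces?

2

Build r[k] bottom-up: r[k] = max over allowed piece i of (p[i] + r[k−i]).
r[1] = 3
r[2] = max(3+3, 9+0) = 9
r[3] = max(3+9, 9+3, 14+0) = 14
r[4] = max(3+14, 9+9, 14+3, 23+0) = 23
r[5] = max(3+23, 9+14, 14+9, 23+3, 22+0) = 26
r[6] = max(3+26, 9+23, 14+14, 23+9, 22+3, 21+0) = 32
r[7] = max(3+32, 9+26, 14+23, …, 21+3, 32+0) = 37
r[8] = max(3+37, 9+32, 14+26, …, 32+3, 22+0) = 46
Maximum revenue is €46.
Now minimize piece count subject to staying optimal: for each k, pieces[k] = 1 + min over i with p[i]+r[k−i]=r[k] of pieces[k−i].
pieces[5] = 2
pieces[6] = 2
pieces[7] = 2
pieces[8] = 2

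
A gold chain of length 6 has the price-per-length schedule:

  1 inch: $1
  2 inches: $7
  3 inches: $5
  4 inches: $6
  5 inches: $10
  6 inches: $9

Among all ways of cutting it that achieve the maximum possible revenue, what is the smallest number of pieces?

3

Let r[k] be the best obtainable value from length k. For each k, try every first piece i and keep the best of price[i] + r[k−i].
r[1] = 1
r[2] = max(1+1, 7+0) = 7
r[3] = max(1+7, 7+1, 5+0) = 8
r[4] = max(1+8, 7+7, 5+1, 6+0) = 14
r[5] = max(1+14, 7+8, 5+7, 6+1, 10+0) = 15
r[6] = max(1+15, 7+14, 5+8, 6+7, 10+1, 9+0) = 21
Maximum revenue is $21.
Now minimize piece count subject to staying optimal: for each k, pieces[k] = 1 + min over i with p[i]+r[k−i]=r[k] of pieces[k−i].
pieces[3] = 2
pieces[4] = 2
pieces[5] = 3
pieces[6] = 3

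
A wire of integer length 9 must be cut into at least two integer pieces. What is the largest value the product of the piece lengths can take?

27

Define prod[k] = max over 1≤i<k of i · max(k−i, prod[k−i]); the inner max lets the remainder stay uncut if that's better.
prod[2] = 1·max(1,0) = 1·1 = 1
prod[3] = 1·max(2,1) = 1·2 = 2
prod[4] = 2·max(2,1) = 2·2 = 4
prod[5] = 2·max(3,2) = 2·3 = 6
prod[6] = 3·max(3,2) = 3·3 = 9
prod[7] = 2·max(5,6) = 2·6 = 12
prod[8] = 2·max(6,9) = 2·9 = 18
prod[9] = 3·max(6,9) = 3·9 = 27
One optimal split: 3 + 3 + 3; product 3·3·3 = 27.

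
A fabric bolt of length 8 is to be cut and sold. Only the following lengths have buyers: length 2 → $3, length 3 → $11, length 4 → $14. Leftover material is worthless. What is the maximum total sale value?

28

Let best[k] be the best obtainable value from length k. For each k, try every first piece i and keep the best of price[i] + best[k−i].
best[1] = 0
best[2] = 3
best[3] = max(3+0, 11+0) = 11
best[4] = max(3+3, 11+0, 14+0) = 14
best[5] = max(3+11, 11+3, 14+0) = 14
best[6] = max(3+14, 11+11, 14+3) = 22
best[7] = max(3+14, 11+14, 14+11) = 25
best[8] = max(3+22, 11+14, 14+14) = 28
One optimal cutting: 4 + 4 → $28.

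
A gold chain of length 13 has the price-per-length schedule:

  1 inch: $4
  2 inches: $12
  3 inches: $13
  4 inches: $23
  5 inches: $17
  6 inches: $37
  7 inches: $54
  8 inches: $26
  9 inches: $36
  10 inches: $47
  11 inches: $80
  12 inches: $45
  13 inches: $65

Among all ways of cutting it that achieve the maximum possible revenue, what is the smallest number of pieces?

Build r[k] bottom-up: r[k] = max over allowed piece i of (p[i] + r[k−i]).
r[1] = 4
r[2] = 12
r[3] = 16  (first piece 1, then r[2]=12)
r[4] = 24  (first piece 2, then r[2]=12)
r[5] = 28  (first piece 1, then r[4]=24)
r[6] = 37
r[7] = 54
r[8] = 58  (first piece 1, then r[7]=54)
r[9] = 66  (first piece 2, then r[7]=54)
r[10] = 70  (first piece 1, then r[9]=66)
r[11] = 80
r[12] = 84  (first piece 1, then r[11]=80)
r[13] = 92  (first piece 2, then r[11]=80)
Maximum revenue is $92.
Now minimize piece count subject to staying optimal: for each k, pieces[k] = 1 + min over i with p[i]+r[k−i]=r[k] of pieces[k−i].
pieces[10] = 3
pieces[11] = 1
pieces[12] = 2
pieces[13] = 2

2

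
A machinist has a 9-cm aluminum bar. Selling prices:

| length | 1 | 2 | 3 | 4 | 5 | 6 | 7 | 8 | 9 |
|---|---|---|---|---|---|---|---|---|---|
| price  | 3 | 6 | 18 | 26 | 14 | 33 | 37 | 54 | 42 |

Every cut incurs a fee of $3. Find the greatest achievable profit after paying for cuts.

54

Build r[k] bottom-up: r[k] = max over allowed piece i of (p[i] + r[k−i]) − 3 per cut.
r[1] = 3
r[2] = 6
r[3] = 18
r[4] = 26
r[5] = 26  (first piece 1, then r[4]=26)
r[6] = 33  (first piece 3, then r[3]=18)
r[7] = 41  (first piece 3, then r[4]=26)
r[8] = 54
r[9] = 54  (first piece 1, then r[8]=54)
One optimal plan: pieces 8 + 1 (1 cut) → $57 − $3 = $54.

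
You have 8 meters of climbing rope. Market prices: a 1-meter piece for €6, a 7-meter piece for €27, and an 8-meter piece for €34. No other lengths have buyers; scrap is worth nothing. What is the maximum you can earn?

48

Consider every possible first cut. r[k] is the best of p[i]+r[k−i] over all sellable i≤k.
r[1] = 6
r[2] = 12  (first piece 1, then r[1]=6)
r[3] = 18  (first piece 1, then r[2]=12)
r[4] = 24  (first piece 1, then r[3]=18)
r[5] = 30  (first piece 1, then r[4]=24)
r[6] = 36  (first piece 1, then r[5]=30)
r[7] = 42  (first piece 1, then r[6]=36)
r[8] = 48  (first piece 1, then r[7]=42)
One optimal cutting: 1 + 1 + 1 + 1 + 1 + 1 + 1 + 1 → €48.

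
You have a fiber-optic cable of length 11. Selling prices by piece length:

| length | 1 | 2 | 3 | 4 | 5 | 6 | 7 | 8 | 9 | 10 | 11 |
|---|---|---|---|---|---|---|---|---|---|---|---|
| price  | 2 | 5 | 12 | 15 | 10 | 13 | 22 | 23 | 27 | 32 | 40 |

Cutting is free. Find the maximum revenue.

42

Build v[k] bottom-up: v[k] = max over allowed piece i of (p[i] + v[k−i]).
v[1] = 2
v[2] = 5
v[3] = 12
v[4] = 15
v[5] = 17  (first piece 1, then v[4]=15)
v[6] = 24  (first piece 3, then v[3]=12)
v[7] = 27  (first piece 3, then v[4]=15)
v[8] = 30  (first piece 4, then v[4]=15)
v[9] = 36  (first piece 3, then v[6]=24)
v[10] = 39  (first piece 3, then v[7]=27)
v[11] = 42  (first piece 3, then v[8]=30)
One optimal cutting: 4 + 4 + 3 → $15 + $15 + $12 = $42.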